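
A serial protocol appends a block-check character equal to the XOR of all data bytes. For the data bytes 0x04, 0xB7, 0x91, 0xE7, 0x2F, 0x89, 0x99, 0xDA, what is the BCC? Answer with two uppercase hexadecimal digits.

20

XOR the bytes together:
  start with 0x04
  0x04 ⊕ 0xB7 = 0xB3
  0xB3 ⊕ 0x91 = 0x22
  0x22 ⊕ 0xE7 = 0xC5
  0xC5 ⊕ 0x2F = 0xEA
  0xEA ⊕ 0x89 = 0x63
  0x63 ⊕ 0x99 = 0xFA
  0xFA ⊕ 0xDA = 0x20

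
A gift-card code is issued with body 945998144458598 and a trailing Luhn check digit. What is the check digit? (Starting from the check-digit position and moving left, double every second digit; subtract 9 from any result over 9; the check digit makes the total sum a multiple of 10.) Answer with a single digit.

Partial digits right→left: 8 9 5 8 5 4 4 4 1 8 9 9 5 4 9
Double every second digit counting from the check-digit position (so the 1st, 3rd, 5th, ... of the partial from the right).
  doubled (with −9 where >9): 7 1 1 8 2 9 1 9 → sum 38
  kept as-is: 9 8 4 4 8 9 4 → sum 46
Total = 38 + 46 = 84.
Check digit = (10 − (84 mod 10)) mod 10 = 6.

6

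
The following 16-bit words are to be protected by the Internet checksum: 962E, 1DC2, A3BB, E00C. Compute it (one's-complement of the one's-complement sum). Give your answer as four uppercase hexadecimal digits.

One's-complement addition (fold any carry out of bit 15 back into bit 0):
  0x962E + 0x1DC2 = 0x0B3F0
  0xB3F0 + 0xA3BB = 0x157AB → wrap carry → 0x57AC
  0x57AC + 0xE00C = 0x137B8 → wrap carry → 0x37B9
One's-complement sum = 0x37B9.
Checksum = ~0x37B9 & 0xFFFF = 0xC846.

C846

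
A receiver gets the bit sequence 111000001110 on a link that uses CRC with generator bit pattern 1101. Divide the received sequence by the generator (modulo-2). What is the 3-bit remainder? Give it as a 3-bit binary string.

101

Modulo-2 division of 111000001110 by 1101:
  pos 0: 1110 XOR 1101 = 0011
  pos 2: 1100 XOR 1101 = 0001
  pos 5: 1001 XOR 1101 = 0100
  pos 6: 1001 XOR 1101 = 0100
  pos 7: 1001 XOR 1101 = 0100
  pos 8: 1000 XOR 1101 = 0101
Remainder = 101 (nonzero — an error is detected).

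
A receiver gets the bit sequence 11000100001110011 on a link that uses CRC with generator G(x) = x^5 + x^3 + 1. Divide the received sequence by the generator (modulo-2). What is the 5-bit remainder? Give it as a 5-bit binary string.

01101

Modulo-2 division of 11000100001110011 by 101001:
  pos 0: 110001 XOR 101001 = 011000
  pos 1: 110000 XOR 101001 = 011001
  pos 2: 110010 XOR 101001 = 011011
  pos 3: 110110 XOR 101001 = 011111
  pos 4: 111110 XOR 101001 = 010111
  pos 5: 101111 XOR 101001 = 000110
  pos 8: 110110 XOR 101001 = 011111
  pos 9: 111110 XOR 101001 = 010111
  pos 10: 101111 XOR 101001 = 000110
Remainder = 01101 (nonzero — an error is detected).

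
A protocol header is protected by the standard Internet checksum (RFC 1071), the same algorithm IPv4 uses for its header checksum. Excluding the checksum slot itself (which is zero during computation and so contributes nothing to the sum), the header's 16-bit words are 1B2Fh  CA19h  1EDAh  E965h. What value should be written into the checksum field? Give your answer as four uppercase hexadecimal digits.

One's-complement addition (fold any carry out of bit 15 back into bit 0):
  0x1B2F + 0xCA19 = 0x0E548
  0xE548 + 0x1EDA = 0x10422 → wrap carry → 0x0423
  0x0423 + 0xE965 = 0x0ED88
One's-complement sum = 0xED88.
Checksum = ~0xED88 & 0xFFFF = 0x1277.

1277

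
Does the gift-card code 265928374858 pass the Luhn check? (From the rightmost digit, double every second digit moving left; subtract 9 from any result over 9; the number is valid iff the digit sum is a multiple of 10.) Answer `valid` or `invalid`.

valid

From the right, keep odd positions and double even positions (subtract 9 from any doubled value over 9):
  doubled (positions 2,4,...): 1 8 6 4 1 4 → sum 24
  kept (positions 1,3,...): 8 8 7 8 9 6 → sum 46
Total = 70.
70 mod 10 = 0, so the number is valid.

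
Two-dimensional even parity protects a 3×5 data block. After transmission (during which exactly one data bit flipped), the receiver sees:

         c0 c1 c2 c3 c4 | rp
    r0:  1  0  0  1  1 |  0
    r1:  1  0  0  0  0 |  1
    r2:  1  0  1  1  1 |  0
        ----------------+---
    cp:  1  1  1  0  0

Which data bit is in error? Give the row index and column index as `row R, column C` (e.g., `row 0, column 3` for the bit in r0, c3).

Recompute each row's even parity and compare to rp:
  r0: data parity 1, sent rp 0 → mismatch
  r1: data parity 1, sent rp 1 → ok
  r2: data parity 0, sent rp 0 → ok
Recompute each column's even parity and compare to cp:
  c0: data parity 1, sent cp 1 → ok
  c1: data parity 0, sent cp 1 → mismatch
  c2: data parity 1, sent cp 1 → ok
  c3: data parity 0, sent cp 0 → ok
  c4: data parity 0, sent cp 0 → ok
Exactly one row (r0) and one column (c1) fail → the flipped bit is at their intersection.

row 0, column 1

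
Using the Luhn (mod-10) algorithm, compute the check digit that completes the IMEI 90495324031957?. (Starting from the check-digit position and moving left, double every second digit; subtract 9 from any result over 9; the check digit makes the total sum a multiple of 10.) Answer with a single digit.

Partial digits right→left: 7 5 9 1 3 0 4 2 3 5 9 4 0 9
Double every second digit counting from the check-digit position (so the 1st, 3rd, 5th, ... of the partial from the right).
  doubled (with −9 where >9): 5 9 6 8 6 9 0 → sum 43
  kept as-is: 5 1 0 2 5 4 9 → sum 26
Total = 43 + 26 = 69.
Check digit = (10 − (69 mod 10)) mod 10 = 1.

1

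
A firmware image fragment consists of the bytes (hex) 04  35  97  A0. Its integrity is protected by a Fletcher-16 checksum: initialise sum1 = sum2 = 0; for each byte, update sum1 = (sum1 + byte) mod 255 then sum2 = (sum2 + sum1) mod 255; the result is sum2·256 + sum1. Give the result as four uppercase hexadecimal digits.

7F71

Running sums (mod 255):
  after byte 0 (04): sum1=4, sum2=4
  after byte 1 (35): sum1=57, sum2=61
  after byte 2 (97): sum1=208, sum2=14
  after byte 3 (A0): sum1=113, sum2=127
Checksum = sum2·256 + sum1 = 127·256 + 113 = 32625 = 0x7F71.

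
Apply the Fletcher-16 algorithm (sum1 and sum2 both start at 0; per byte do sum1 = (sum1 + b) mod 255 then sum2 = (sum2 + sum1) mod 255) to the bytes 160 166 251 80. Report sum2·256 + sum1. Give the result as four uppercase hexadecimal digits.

Running sums (mod 255):
  after byte 0 (160): sum1=160, sum2=160
  after byte 1 (166): sum1=71, sum2=231
  after byte 2 (251): sum1=67, sum2=43
  after byte 3 (80): sum1=147, sum2=190
Checksum = sum2·256 + sum1 = 190·256 + 147 = 48787 = 0xBE93.

BE93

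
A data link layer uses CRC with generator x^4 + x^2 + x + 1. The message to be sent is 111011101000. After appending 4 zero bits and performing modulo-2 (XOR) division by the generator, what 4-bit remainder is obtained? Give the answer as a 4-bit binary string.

Append 4 zeros: 1110111010000000. Divide by 10111 (XOR where the leading bit is 1):
  pos 0: 11101 XOR 10111 = 01010
  pos 1: 10101 XOR 10111 = 00010
  pos 4: 10101 XOR 10111 = 00010
  pos 7: 10000 XOR 10111 = 00111
  pos 9: 11100 XOR 10111 = 01011
  pos 10: 10110 XOR 10111 = 00001
Remainder (last 4 bits) = 0010. This is the CRC / FCS.

0010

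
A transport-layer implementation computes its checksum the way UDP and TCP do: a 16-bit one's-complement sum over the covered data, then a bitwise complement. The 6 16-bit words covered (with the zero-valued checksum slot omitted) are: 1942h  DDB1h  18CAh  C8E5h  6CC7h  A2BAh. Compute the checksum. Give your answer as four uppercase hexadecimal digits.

17DA

One's-complement addition (fold any carry out of bit 15 back into bit 0):
  0x1942 + 0xDDB1 = 0x0F6F3
  0xF6F3 + 0x18CA = 0x10FBD → wrap carry → 0x0FBE
  0x0FBE + 0xC8E5 = 0x0D8A3
  0xD8A3 + 0x6CC7 = 0x1456A → wrap carry → 0x456B
  0x456B + 0xA2BA = 0x0E825
One's-complement sum = 0xE825.
Checksum = ~0xE825 & 0xFFFF = 0x17DA.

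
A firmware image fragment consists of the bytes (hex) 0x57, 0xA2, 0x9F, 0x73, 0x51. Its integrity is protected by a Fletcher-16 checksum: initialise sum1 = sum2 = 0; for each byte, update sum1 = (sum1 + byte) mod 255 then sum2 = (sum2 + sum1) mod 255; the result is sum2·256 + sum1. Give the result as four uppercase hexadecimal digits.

Running sums (mod 255):
  after byte 0 (0x57): sum1=87, sum2=87
  after byte 1 (0xA2): sum1=249, sum2=81
  after byte 2 (0x9F): sum1=153, sum2=234
  after byte 3 (0x73): sum1=13, sum2=247
  after byte 4 (0x51): sum1=94, sum2=86
Checksum = sum2·256 + sum1 = 86·256 + 94 = 22110 = 0x565E.

565E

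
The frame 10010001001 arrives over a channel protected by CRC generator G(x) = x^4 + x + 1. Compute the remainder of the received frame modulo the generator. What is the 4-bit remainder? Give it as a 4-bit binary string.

0101

Modulo-2 division of 10010001001 by 10011:
  pos 0: 10010 XOR 10011 = 00001
  pos 4: 10010 XOR 10011 = 00001
Remainder = 0101 (nonzero — an error is detected).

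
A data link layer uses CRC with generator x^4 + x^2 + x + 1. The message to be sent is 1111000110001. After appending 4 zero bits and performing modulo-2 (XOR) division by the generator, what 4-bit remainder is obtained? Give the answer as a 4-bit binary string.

1101

Append 4 zeros: 11110001100010000. Divide by 10111 (XOR where the leading bit is 1):
  pos 0: 11110 XOR 10111 = 01001
  pos 1: 10010 XOR 10111 = 00101
  pos 3: 10101 XOR 10111 = 00010
  pos 6: 10100 XOR 10111 = 00011
  pos 9: 11010 XOR 10111 = 01101
  pos 10: 11010 XOR 10111 = 01101
  pos 11: 11010 XOR 10111 = 01101
  pos 12: 11010 XOR 10111 = 01101
Remainder (last 4 bits) = 1101. This is the CRC / FCS.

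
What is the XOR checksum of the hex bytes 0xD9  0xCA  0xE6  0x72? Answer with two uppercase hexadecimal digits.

87

XOR the bytes together:
  start with 0xD9
  0xD9 ⊕ 0xCA = 0x13
  0x13 ⊕ 0xE6 = 0xF5
  0xF5 ⊕ 0x72 = 0x87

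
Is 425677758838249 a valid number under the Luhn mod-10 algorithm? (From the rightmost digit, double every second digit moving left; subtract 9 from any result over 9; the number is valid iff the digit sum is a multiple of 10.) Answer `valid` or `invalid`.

From the right, keep odd positions and double even positions (subtract 9 from any doubled value over 9):
  doubled (positions 2,4,...): 8 7 7 1 5 3 4 → sum 35
  kept (positions 1,3,...): 9 2 3 8 7 7 5 4 → sum 45
Total = 80.
80 mod 10 = 0, so the number is valid.

valid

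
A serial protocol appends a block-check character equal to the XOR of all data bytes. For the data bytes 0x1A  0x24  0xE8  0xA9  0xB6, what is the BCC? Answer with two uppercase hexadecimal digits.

XOR the bytes together:
  start with 0x1A
  0x1A ⊕ 0x24 = 0x3E
  0x3E ⊕ 0xE8 = 0xD6
  0xD6 ⊕ 0xA9 = 0x7F
  0x7F ⊕ 0xB6 = 0xC9

C9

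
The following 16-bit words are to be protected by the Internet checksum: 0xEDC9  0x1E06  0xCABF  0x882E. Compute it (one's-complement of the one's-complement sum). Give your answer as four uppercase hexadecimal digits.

A141

One's-complement addition (fold any carry out of bit 15 back into bit 0):
  0xEDC9 + 0x1E06 = 0x10BCF → wrap carry → 0x0BD0
  0x0BD0 + 0xCABF = 0x0D68F
  0xD68F + 0x882E = 0x15EBD → wrap carry → 0x5EBE
One's-complement sum = 0x5EBE.
Checksum = ~0x5EBE & 0xFFFF = 0xA141.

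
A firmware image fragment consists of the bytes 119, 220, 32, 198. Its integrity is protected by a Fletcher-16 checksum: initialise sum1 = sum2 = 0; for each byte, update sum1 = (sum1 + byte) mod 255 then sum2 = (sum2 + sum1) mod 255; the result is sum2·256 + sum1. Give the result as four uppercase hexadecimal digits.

Running sums (mod 255):
  after byte 0 (119): sum1=119, sum2=119
  after byte 1 (220): sum1=84, sum2=203
  after byte 2 (32): sum1=116, sum2=64
  after byte 3 (198): sum1=59, sum2=123
Checksum = sum2·256 + sum1 = 123·256 + 59 = 31547 = 0x7B3B.

7B3B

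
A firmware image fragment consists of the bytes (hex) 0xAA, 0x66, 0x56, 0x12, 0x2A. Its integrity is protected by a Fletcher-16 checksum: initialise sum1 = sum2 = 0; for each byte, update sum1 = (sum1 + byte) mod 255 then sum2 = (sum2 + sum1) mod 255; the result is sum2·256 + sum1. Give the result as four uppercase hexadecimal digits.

40A3

Running sums (mod 255):
  after byte 0 (0xAA): sum1=170, sum2=170
  after byte 1 (0x66): sum1=17, sum2=187
  after byte 2 (0x56): sum1=103, sum2=35
  after byte 3 (0x12): sum1=121, sum2=156
  after byte 4 (0x2A): sum1=163, sum2=64
Checksum = sum2·256 + sum1 = 64·256 + 163 = 16547 = 0x40A3.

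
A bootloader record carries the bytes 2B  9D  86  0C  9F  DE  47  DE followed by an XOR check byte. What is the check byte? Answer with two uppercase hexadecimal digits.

XOR the bytes together:
  start with 0x2B
  0x2B ⊕ 0x9D = 0xB6
  0xB6 ⊕ 0x86 = 0x30
  0x30 ⊕ 0x0C = 0x3C
  0x3C ⊕ 0x9F = 0xA3
  0xA3 ⊕ 0xDE = 0x7D
  0x7D ⊕ 0x47 = 0x3A
  0x3A ⊕ 0xDE = 0xE4

E4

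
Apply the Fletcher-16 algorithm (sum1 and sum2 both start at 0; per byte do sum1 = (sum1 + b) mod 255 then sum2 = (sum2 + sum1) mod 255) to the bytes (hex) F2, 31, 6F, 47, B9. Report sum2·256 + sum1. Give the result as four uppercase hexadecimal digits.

Running sums (mod 255):
  after byte 0 (F2): sum1=242, sum2=242
  after byte 1 (31): sum1=36, sum2=23
  after byte 2 (6F): sum1=147, sum2=170
  after byte 3 (47): sum1=218, sum2=133
  after byte 4 (B9): sum1=148, sum2=26
Checksum = sum2·256 + sum1 = 26·256 + 148 = 6804 = 0x1A94.

1A94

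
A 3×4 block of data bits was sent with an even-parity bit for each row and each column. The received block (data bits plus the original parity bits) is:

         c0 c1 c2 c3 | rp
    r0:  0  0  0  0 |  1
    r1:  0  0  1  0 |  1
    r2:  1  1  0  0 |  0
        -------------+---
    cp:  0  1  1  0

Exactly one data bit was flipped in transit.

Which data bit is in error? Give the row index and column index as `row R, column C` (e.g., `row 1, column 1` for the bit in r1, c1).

row 0, column 0

Recompute each row's even parity and compare to rp:
  r0: data parity 0, sent rp 1 → mismatch
  r1: data parity 1, sent rp 1 → ok
  r2: data parity 0, sent rp 0 → ok
Recompute each column's even parity and compare to cp:
  c0: data parity 1, sent cp 0 → mismatch
  c1: data parity 1, sent cp 1 → ok
  c2: data parity 1, sent cp 1 → ok
  c3: data parity 0, sent cp 0 → ok
Exactly one row (r0) and one column (c0) fail → the flipped bit is at their intersection.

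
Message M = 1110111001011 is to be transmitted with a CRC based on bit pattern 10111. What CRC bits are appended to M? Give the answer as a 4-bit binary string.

Append 4 zeros: 11101110010110000. Divide by 10111 (XOR where the leading bit is 1):
  pos 0: 11101 XOR 10111 = 01010
  pos 1: 10101 XOR 10111 = 00010
  pos 4: 10100 XOR 10111 = 00011
  pos 7: 11101 XOR 10111 = 01010
  pos 8: 10101 XOR 10111 = 00010
  pos 11: 10000 XOR 10111 = 00111
Remainder (last 4 bits) = 1110. This is the CRC / FCS.

1110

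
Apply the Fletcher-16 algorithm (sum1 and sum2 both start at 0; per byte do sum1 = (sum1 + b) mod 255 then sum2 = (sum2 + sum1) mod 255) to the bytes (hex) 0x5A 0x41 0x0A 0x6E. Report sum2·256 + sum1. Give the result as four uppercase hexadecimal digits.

Running sums (mod 255):
  after byte 0 (0x5A): sum1=90, sum2=90
  after byte 1 (0x41): sum1=155, sum2=245
  after byte 2 (0x0A): sum1=165, sum2=155
  after byte 3 (0x6E): sum1=20, sum2=175
Checksum = sum2·256 + sum1 = 175·256 + 20 = 44820 = 0xAF14.

AF14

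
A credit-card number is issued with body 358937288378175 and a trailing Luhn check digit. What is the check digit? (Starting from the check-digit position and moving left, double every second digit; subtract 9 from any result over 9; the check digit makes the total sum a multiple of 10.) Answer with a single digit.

Partial digits right→left: 5 7 1 8 7 3 8 8 2 7 3 9 8 5 3
Double every second digit counting from the check-digit position (so the 1st, 3rd, 5th, ... of the partial from the right).
  doubled (with −9 where >9): 1 2 5 7 4 6 7 6 → sum 38
  kept as-is: 7 8 3 8 7 9 5 → sum 47
Total = 38 + 47 = 85.
Check digit = (10 − (85 mod 10)) mod 10 = 5.

5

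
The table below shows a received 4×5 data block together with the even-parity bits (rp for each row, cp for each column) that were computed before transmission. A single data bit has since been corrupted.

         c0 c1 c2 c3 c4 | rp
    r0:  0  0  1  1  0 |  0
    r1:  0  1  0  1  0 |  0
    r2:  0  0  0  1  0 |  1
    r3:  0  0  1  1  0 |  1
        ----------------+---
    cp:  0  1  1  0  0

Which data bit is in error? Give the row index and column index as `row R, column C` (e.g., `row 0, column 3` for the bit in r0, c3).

Recompute each row's even parity and compare to rp:
  r0: data parity 0, sent rp 0 → ok
  r1: data parity 0, sent rp 0 → ok
  r2: data parity 1, sent rp 1 → ok
  r3: data parity 0, sent rp 1 → mismatch
Recompute each column's even parity and compare to cp:
  c0: data parity 0, sent cp 0 → ok
  c1: data parity 1, sent cp 1 → ok
  c2: data parity 0, sent cp 1 → mismatch
  c3: data parity 0, sent cp 0 → ok
  c4: data parity 0, sent cp 0 → ok
Exactly one row (r3) and one column (c2) fail → the flipped bit is at their intersection.

row 3, column 2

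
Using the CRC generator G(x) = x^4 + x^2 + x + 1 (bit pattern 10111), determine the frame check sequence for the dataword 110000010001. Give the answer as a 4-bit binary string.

Append 4 zeros: 1100000100010000. Divide by 10111 (XOR where the leading bit is 1):
  pos 0: 11000 XOR 10111 = 01111
  pos 1: 11110 XOR 10111 = 01001
  pos 2: 10010 XOR 10111 = 00101
  pos 4: 10110 XOR 10111 = 00001
  pos 8: 10010 XOR 10111 = 00101
  pos 10: 10100 XOR 10111 = 00011
Remainder (last 4 bits) = 0110. This is the CRC / FCS.

0110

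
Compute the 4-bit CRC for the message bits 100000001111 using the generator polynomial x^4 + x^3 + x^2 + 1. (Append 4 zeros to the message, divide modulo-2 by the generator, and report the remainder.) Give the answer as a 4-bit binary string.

0111

Append 4 zeros: 1000000011110000. Divide by 11101 (XOR where the leading bit is 1):
  pos 0: 10000 XOR 11101 = 01101
  pos 1: 11010 XOR 11101 = 00111
  pos 3: 11100 XOR 11101 = 00001
  pos 7: 11111 XOR 11101 = 00010
  pos 10: 10000 XOR 11101 = 01101
  pos 11: 11010 XOR 11101 = 00111
Remainder (last 4 bits) = 0111. This is the CRC / FCS.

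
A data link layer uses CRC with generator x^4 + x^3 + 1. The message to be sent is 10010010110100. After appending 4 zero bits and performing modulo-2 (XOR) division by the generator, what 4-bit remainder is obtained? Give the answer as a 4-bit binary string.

Append 4 zeros: 100100101101000000. Divide by 11001 (XOR where the leading bit is 1):
  pos 0: 10010 XOR 11001 = 01011
  pos 1: 10110 XOR 11001 = 01111
  pos 2: 11111 XOR 11001 = 00110
  pos 4: 11001 XOR 11001 = 00000
  pos 9: 10100 XOR 11001 = 01101
  pos 10: 11010 XOR 11001 = 00011
  pos 13: 11000 XOR 11001 = 00001
Remainder (last 4 bits) = 0001. This is the CRC / FCS.

0001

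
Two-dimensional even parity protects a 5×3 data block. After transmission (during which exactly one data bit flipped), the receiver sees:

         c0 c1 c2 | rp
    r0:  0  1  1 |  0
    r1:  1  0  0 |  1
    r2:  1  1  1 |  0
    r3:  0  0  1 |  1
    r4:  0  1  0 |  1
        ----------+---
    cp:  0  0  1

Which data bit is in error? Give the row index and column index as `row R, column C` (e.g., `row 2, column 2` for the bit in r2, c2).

Recompute each row's even parity and compare to rp:
  r0: data parity 0, sent rp 0 → ok
  r1: data parity 1, sent rp 1 → ok
  r2: data parity 1, sent rp 0 → mismatch
  r3: data parity 1, sent rp 1 → ok
  r4: data parity 1, sent rp 1 → ok
Recompute each column's even parity and compare to cp:
  c0: data parity 0, sent cp 0 → ok
  c1: data parity 1, sent cp 0 → mismatch
  c2: data parity 1, sent cp 1 → ok
Exactly one row (r2) and one column (c1) fail → the flipped bit is at their intersection.

row 2, column 1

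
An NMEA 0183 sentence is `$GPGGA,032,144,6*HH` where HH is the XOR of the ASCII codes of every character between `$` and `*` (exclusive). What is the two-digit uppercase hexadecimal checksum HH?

XOR the ASCII codes of the payload characters:
  'G' = 0x47 → acc = 0x47
  'P' = 0x50 → acc = 0x17
  'G' = 0x47 → acc = 0x50
  'G' = 0x47 → acc = 0x17
  'A' = 0x41 → acc = 0x56
  ',' = 0x2C → acc = 0x7A
  '0' = 0x30 → acc = 0x4A
  '3' = 0x33 → acc = 0x79
  '2' = 0x32 → acc = 0x4B
  ',' = 0x2C → acc = 0x67
  '1' = 0x31 → acc = 0x56
  '4' = 0x34 → acc = 0x62
  '4' = 0x34 → acc = 0x56
  ',' = 0x2C → acc = 0x7A
  '6' = 0x36 → acc = 0x4C
Checksum = 0x4C.

4C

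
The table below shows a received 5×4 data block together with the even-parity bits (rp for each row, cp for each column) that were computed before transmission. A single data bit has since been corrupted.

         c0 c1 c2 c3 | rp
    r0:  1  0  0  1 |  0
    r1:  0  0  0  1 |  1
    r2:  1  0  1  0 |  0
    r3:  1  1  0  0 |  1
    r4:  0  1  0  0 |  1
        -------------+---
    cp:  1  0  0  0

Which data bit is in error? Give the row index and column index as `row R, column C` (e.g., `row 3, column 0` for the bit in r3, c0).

Recompute each row's even parity and compare to rp:
  r0: data parity 0, sent rp 0 → ok
  r1: data parity 1, sent rp 1 → ok
  r2: data parity 0, sent rp 0 → ok
  r3: data parity 0, sent rp 1 → mismatch
  r4: data parity 1, sent rp 1 → ok
Recompute each column's even parity and compare to cp:
  c0: data parity 1, sent cp 1 → ok
  c1: data parity 0, sent cp 0 → ok
  c2: data parity 1, sent cp 0 → mismatch
  c3: data parity 0, sent cp 0 → ok
Exactly one row (r3) and one column (c2) fail → the flipped bit is at their intersection.

row 3, column 2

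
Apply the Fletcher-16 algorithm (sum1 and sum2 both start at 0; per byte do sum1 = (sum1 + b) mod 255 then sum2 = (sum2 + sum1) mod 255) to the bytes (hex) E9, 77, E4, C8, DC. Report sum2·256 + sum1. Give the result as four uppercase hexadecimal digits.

8CEB

Running sums (mod 255):
  after byte 0 (E9): sum1=233, sum2=233
  after byte 1 (77): sum1=97, sum2=75
  after byte 2 (E4): sum1=70, sum2=145
  after byte 3 (C8): sum1=15, sum2=160
  after byte 4 (DC): sum1=235, sum2=140
Checksum = sum2·256 + sum1 = 140·256 + 235 = 36075 = 0x8CEB.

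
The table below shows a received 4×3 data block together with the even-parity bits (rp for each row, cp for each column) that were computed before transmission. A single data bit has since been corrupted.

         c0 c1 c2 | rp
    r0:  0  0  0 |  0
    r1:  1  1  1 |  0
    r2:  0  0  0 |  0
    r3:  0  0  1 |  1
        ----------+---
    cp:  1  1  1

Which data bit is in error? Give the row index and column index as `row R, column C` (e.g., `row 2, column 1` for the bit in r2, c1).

Recompute each row's even parity and compare to rp:
  r0: data parity 0, sent rp 0 → ok
  r1: data parity 1, sent rp 0 → mismatch
  r2: data parity 0, sent rp 0 → ok
  r3: data parity 1, sent rp 1 → ok
Recompute each column's even parity and compare to cp:
  c0: data parity 1, sent cp 1 → ok
  c1: data parity 1, sent cp 1 → ok
  c2: data parity 0, sent cp 1 → mismatch
Exactly one row (r1) and one column (c2) fail → the flipped bit is at their intersection.

row 1, column 2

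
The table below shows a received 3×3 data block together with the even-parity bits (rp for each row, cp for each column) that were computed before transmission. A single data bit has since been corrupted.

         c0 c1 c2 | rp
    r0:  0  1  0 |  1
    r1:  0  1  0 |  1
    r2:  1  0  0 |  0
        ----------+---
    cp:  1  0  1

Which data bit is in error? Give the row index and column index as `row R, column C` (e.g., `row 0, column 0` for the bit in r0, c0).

row 2, column 2

Recompute each row's even parity and compare to rp:
  r0: data parity 1, sent rp 1 → ok
  r1: data parity 1, sent rp 1 → ok
  r2: data parity 1, sent rp 0 → mismatch
Recompute each column's even parity and compare to cp:
  c0: data parity 1, sent cp 1 → ok
  c1: data parity 0, sent cp 0 → ok
  c2: data parity 0, sent cp 1 → mismatch
Exactly one row (r2) and one column (c2) fail → the flipped bit is at their intersection.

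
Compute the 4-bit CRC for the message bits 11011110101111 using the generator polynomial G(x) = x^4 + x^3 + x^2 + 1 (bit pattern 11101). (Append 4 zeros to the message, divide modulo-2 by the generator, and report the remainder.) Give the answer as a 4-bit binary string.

1000

Append 4 zeros: 110111101011110000. Divide by 11101 (XOR where the leading bit is 1):
  pos 0: 11011 XOR 11101 = 00110
  pos 2: 11011 XOR 11101 = 00110
  pos 4: 11001 XOR 11101 = 00100
  pos 6: 10001 XOR 11101 = 01100
  pos 7: 11001 XOR 11101 = 00100
  pos 9: 10011 XOR 11101 = 01110
  pos 10: 11100 XOR 11101 = 00001
Remainder (last 4 bits) = 1000. This is the CRC / FCS.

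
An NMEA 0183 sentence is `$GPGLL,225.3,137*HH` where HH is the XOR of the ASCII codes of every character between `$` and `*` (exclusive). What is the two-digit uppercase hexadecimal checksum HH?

XOR the ASCII codes of the payload characters:
  'G' = 0x47 → acc = 0x47
  'P' = 0x50 → acc = 0x17
  'G' = 0x47 → acc = 0x50
  'L' = 0x4C → acc = 0x1C
  'L' = 0x4C → acc = 0x50
  ',' = 0x2C → acc = 0x7C
  '2' = 0x32 → acc = 0x4E
  '2' = 0x32 → acc = 0x7C
  '5' = 0x35 → acc = 0x49
  '.' = 0x2E → acc = 0x67
  '3' = 0x33 → acc = 0x54
  ',' = 0x2C → acc = 0x78
  '1' = 0x31 → acc = 0x49
  '3' = 0x33 → acc = 0x7A
  '7' = 0x37 → acc = 0x4D
Checksum = 0x4D.

4D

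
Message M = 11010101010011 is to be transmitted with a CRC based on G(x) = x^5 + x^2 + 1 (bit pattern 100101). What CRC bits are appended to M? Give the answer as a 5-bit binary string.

00001

Append 5 zeros: 1101010101001100000. Divide by 100101 (XOR where the leading bit is 1):
  pos 0: 110101 XOR 100101 = 010000
  pos 1: 100000 XOR 100101 = 000101
  pos 4: 101101 XOR 100101 = 001000
  pos 6: 100000 XOR 100101 = 000101
  pos 9: 101110 XOR 100101 = 001011
  pos 11: 101100 XOR 100101 = 001001
  pos 13: 100100 XOR 100101 = 000001
Remainder (last 5 bits) = 00001. This is the CRC / FCS.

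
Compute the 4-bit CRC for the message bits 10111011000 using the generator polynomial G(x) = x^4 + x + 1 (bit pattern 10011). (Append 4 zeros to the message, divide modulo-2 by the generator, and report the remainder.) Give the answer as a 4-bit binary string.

Append 4 zeros: 101110110000000. Divide by 10011 (XOR where the leading bit is 1):
  pos 0: 10111 XOR 10011 = 00100
  pos 2: 10001 XOR 10011 = 00010
  pos 5: 10100 XOR 10011 = 00111
  pos 7: 11100 XOR 10011 = 01111
  pos 8: 11110 XOR 10011 = 01101
  pos 9: 11010 XOR 10011 = 01001
  pos 10: 10010 XOR 10011 = 00001
Remainder (last 4 bits) = 0001. This is the CRC / FCS.

0001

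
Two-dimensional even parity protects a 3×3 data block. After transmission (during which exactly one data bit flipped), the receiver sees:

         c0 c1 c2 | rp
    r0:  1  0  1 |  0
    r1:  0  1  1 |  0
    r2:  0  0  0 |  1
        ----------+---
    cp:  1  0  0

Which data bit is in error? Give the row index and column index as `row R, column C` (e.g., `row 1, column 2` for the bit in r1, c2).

Recompute each row's even parity and compare to rp:
  r0: data parity 0, sent rp 0 → ok
  r1: data parity 0, sent rp 0 → ok
  r2: data parity 0, sent rp 1 → mismatch
Recompute each column's even parity and compare to cp:
  c0: data parity 1, sent cp 1 → ok
  c1: data parity 1, sent cp 0 → mismatch
  c2: data parity 0, sent cp 0 → ok
Exactly one row (r2) and one column (c1) fail → the flipped bit is at their intersection.

row 2, column 1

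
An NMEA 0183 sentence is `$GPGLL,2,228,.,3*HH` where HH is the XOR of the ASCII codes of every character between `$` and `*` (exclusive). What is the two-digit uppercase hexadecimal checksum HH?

XOR the ASCII codes of the payload characters:
  'G' = 0x47 → acc = 0x47
  'P' = 0x50 → acc = 0x17
  'G' = 0x47 → acc = 0x50
  'L' = 0x4C → acc = 0x1C
  'L' = 0x4C → acc = 0x50
  ',' = 0x2C → acc = 0x7C
  '2' = 0x32 → acc = 0x4E
  ',' = 0x2C → acc = 0x62
  '2' = 0x32 → acc = 0x50
  '2' = 0x32 → acc = 0x62
  '8' = 0x38 → acc = 0x5A
  ',' = 0x2C → acc = 0x76
  '.' = 0x2E → acc = 0x58
  ',' = 0x2C → acc = 0x74
  '3' = 0x33 → acc = 0x47
Checksum = 0x47.

47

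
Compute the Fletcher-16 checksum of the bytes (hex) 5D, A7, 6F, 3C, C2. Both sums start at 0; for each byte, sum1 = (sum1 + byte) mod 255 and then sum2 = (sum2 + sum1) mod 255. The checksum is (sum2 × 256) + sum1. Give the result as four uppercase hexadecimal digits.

FA73

Running sums (mod 255):
  after byte 0 (5D): sum1=93, sum2=93
  after byte 1 (A7): sum1=5, sum2=98
  after byte 2 (6F): sum1=116, sum2=214
  after byte 3 (3C): sum1=176, sum2=135
  after byte 4 (C2): sum1=115, sum2=250
Checksum = sum2·256 + sum1 = 250·256 + 115 = 64115 = 0xFA73.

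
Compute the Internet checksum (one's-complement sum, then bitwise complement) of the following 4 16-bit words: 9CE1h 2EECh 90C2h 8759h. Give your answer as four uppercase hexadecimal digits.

One's-complement addition (fold any carry out of bit 15 back into bit 0):
  0x9CE1 + 0x2EEC = 0x0CBCD
  0xCBCD + 0x90C2 = 0x15C8F → wrap carry → 0x5C90
  0x5C90 + 0x8759 = 0x0E3E9
One's-complement sum = 0xE3E9.
Checksum = ~0xE3E9 & 0xFFFF = 0x1C16.

1C16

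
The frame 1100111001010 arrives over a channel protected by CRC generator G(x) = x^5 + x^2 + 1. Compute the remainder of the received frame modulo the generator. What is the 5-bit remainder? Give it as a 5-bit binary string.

10000

Modulo-2 division of 1100111001010 by 100101:
  pos 0: 110011 XOR 100101 = 010110
  pos 1: 101101 XOR 100101 = 001000
  pos 3: 100000 XOR 100101 = 000101
  pos 6: 101101 XOR 100101 = 001000
Remainder = 10000 (nonzero — an error is detected).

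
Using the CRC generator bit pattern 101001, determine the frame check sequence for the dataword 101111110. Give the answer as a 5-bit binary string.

Append 5 zeros: 10111111000000. Divide by 101001 (XOR where the leading bit is 1):
  pos 0: 101111 XOR 101001 = 000110
  pos 3: 110110 XOR 101001 = 011111
  pos 4: 111110 XOR 101001 = 010111
  pos 5: 101110 XOR 101001 = 000111
  pos 8: 111000 XOR 101001 = 010001
Remainder (last 5 bits) = 10001. This is the CRC / FCS.

10001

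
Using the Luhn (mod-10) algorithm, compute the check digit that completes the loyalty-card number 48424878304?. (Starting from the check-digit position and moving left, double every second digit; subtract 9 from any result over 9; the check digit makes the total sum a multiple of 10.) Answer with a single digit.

Partial digits right→left: 4 0 3 8 7 8 4 2 4 8 4
Double every second digit counting from the check-digit position (so the 1st, 3rd, 5th, ... of the partial from the right).
  doubled (with −9 where >9): 8 6 5 8 8 8 → sum 43
  kept as-is: 0 8 8 2 8 → sum 26
Total = 43 + 26 = 69.
Check digit = (10 − (69 mod 10)) mod 10 = 1.

1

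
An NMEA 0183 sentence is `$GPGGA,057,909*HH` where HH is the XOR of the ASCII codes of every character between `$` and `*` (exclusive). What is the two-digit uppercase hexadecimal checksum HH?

XOR the ASCII codes of the payload characters:
  'G' = 0x47 → acc = 0x47
  'P' = 0x50 → acc = 0x17
  'G' = 0x47 → acc = 0x50
  'G' = 0x47 → acc = 0x17
  'A' = 0x41 → acc = 0x56
  ',' = 0x2C → acc = 0x7A
  '0' = 0x30 → acc = 0x4A
  '5' = 0x35 → acc = 0x7F
  '7' = 0x37 → acc = 0x48
  ',' = 0x2C → acc = 0x64
  '9' = 0x39 → acc = 0x5D
  '0' = 0x30 → acc = 0x6D
  '9' = 0x39 → acc = 0x54
Checksum = 0x54.

54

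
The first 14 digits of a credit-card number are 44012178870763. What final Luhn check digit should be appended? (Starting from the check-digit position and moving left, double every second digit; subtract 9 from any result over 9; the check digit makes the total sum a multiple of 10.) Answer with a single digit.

Partial digits right→left: 3 6 7 0 7 8 8 7 1 2 1 0 4 4
Double every second digit counting from the check-digit position (so the 1st, 3rd, 5th, ... of the partial from the right).
  doubled (with −9 where >9): 6 5 5 7 2 2 8 → sum 35
  kept as-is: 6 0 8 7 2 0 4 → sum 27
Total = 35 + 27 = 62.
Check digit = (10 − (62 mod 10)) mod 10 = 8.

8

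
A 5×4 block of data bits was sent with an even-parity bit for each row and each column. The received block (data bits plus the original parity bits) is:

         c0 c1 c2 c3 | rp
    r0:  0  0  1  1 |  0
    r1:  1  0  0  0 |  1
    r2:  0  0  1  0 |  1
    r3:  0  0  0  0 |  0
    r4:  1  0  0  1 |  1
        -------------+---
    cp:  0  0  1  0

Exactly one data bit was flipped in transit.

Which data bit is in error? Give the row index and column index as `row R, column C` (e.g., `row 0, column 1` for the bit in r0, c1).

Recompute each row's even parity and compare to rp:
  r0: data parity 0, sent rp 0 → ok
  r1: data parity 1, sent rp 1 → ok
  r2: data parity 1, sent rp 1 → ok
  r3: data parity 0, sent rp 0 → ok
  r4: data parity 0, sent rp 1 → mismatch
Recompute each column's even parity and compare to cp:
  c0: data parity 0, sent cp 0 → ok
  c1: data parity 0, sent cp 0 → ok
  c2: data parity 0, sent cp 1 → mismatch
  c3: data parity 0, sent cp 0 → ok
Exactly one row (r4) and one column (c2) fail → the flipped bit is at their intersection.

row 4, column 2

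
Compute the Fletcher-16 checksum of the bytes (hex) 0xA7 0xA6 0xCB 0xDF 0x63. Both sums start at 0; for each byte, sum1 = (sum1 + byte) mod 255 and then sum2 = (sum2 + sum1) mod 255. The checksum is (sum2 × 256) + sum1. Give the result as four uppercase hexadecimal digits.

Running sums (mod 255):
  after byte 0 (0xA7): sum1=167, sum2=167
  after byte 1 (0xA6): sum1=78, sum2=245
  after byte 2 (0xCB): sum1=26, sum2=16
  after byte 3 (0xDF): sum1=249, sum2=10
  after byte 4 (0x63): sum1=93, sum2=103
Checksum = sum2·256 + sum1 = 103·256 + 93 = 26461 = 0x675D.

675D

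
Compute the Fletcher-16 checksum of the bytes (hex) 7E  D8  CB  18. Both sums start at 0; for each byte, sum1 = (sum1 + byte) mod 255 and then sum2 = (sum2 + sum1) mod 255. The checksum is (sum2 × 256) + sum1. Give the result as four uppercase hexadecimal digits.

343B

Running sums (mod 255):
  after byte 0 (7E): sum1=126, sum2=126
  after byte 1 (D8): sum1=87, sum2=213
  after byte 2 (CB): sum1=35, sum2=248
  after byte 3 (18): sum1=59, sum2=52
Checksum = sum2·256 + sum1 = 52·256 + 59 = 13371 = 0x343B.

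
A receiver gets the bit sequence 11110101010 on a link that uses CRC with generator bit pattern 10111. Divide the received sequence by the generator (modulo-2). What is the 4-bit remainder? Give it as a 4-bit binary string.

Modulo-2 division of 11110101010 by 10111:
  pos 0: 11110 XOR 10111 = 01001
  pos 1: 10011 XOR 10111 = 00100
  pos 3: 10001 XOR 10111 = 00110
  pos 5: 11001 XOR 10111 = 01110
  pos 6: 11100 XOR 10111 = 01011
Remainder = 1011 (nonzero — an error is detected).

1011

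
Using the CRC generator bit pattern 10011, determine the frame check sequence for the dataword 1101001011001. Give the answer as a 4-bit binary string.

Append 4 zeros: 11010010110010000. Divide by 10011 (XOR where the leading bit is 1):
  pos 0: 11010 XOR 10011 = 01001
  pos 1: 10010 XOR 10011 = 00001
  pos 5: 11011 XOR 10011 = 01000
  pos 6: 10000 XOR 10011 = 00011
  pos 9: 11010 XOR 10011 = 01001
  pos 10: 10010 XOR 10011 = 00001
Remainder (last 4 bits) = 0100. This is the CRC / FCS.

0100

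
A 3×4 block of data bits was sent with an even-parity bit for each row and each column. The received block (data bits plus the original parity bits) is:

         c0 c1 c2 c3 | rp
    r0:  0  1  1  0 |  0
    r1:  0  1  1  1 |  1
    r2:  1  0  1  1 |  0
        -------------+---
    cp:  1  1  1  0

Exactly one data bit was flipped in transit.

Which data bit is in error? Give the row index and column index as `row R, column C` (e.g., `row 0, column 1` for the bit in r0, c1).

row 2, column 1

Recompute each row's even parity and compare to rp:
  r0: data parity 0, sent rp 0 → ok
  r1: data parity 1, sent rp 1 → ok
  r2: data parity 1, sent rp 0 → mismatch
Recompute each column's even parity and compare to cp:
  c0: data parity 1, sent cp 1 → ok
  c1: data parity 0, sent cp 1 → mismatch
  c2: data parity 1, sent cp 1 → ok
  c3: data parity 0, sent cp 0 → ok
Exactly one row (r2) and one column (c1) fail → the flipped bit is at their intersection.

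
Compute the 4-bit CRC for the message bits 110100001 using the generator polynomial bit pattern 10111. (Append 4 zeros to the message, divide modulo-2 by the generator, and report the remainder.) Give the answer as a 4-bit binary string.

1010

Append 4 zeros: 1101000010000. Divide by 10111 (XOR where the leading bit is 1):
  pos 0: 11010 XOR 10111 = 01101
  pos 1: 11010 XOR 10111 = 01101
  pos 2: 11010 XOR 10111 = 01101
  pos 3: 11010 XOR 10111 = 01101
  pos 4: 11011 XOR 10111 = 01100
  pos 5: 11000 XOR 10111 = 01111
  pos 6: 11110 XOR 10111 = 01001
  pos 7: 10010 XOR 10111 = 00101
Remainder (last 4 bits) = 1010. This is the CRC / FCS.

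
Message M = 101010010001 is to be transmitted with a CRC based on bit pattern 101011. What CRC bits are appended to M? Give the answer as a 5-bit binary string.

11010

Append 5 zeros: 10101001000100000. Divide by 101011 (XOR where the leading bit is 1):
  pos 0: 101010 XOR 101011 = 000001
  pos 5: 101000 XOR 101011 = 000011
  pos 9: 111000 XOR 101011 = 010011
  pos 10: 100110 XOR 101011 = 001101
Remainder (last 5 bits) = 11010. This is the CRC / FCS.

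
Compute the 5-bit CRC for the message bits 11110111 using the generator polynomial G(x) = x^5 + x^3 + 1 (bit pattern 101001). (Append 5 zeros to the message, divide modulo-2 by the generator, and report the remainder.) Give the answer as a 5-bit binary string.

01001

Append 5 zeros: 1111011100000. Divide by 101001 (XOR where the leading bit is 1):
  pos 0: 111101 XOR 101001 = 010100
  pos 1: 101001 XOR 101001 = 000000
  pos 7: 100000 XOR 101001 = 001001
Remainder (last 5 bits) = 01001. This is the CRC / FCS.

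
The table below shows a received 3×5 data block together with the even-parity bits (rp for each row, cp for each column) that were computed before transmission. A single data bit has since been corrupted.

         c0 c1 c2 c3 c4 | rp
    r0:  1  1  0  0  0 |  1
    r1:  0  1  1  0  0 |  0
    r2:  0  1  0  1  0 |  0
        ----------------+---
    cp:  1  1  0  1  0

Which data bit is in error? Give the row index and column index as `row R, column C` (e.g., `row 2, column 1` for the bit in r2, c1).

row 0, column 2

Recompute each row's even parity and compare to rp:
  r0: data parity 0, sent rp 1 → mismatch
  r1: data parity 0, sent rp 0 → ok
  r2: data parity 0, sent rp 0 → ok
Recompute each column's even parity and compare to cp:
  c0: data parity 1, sent cp 1 → ok
  c1: data parity 1, sent cp 1 → ok
  c2: data parity 1, sent cp 0 → mismatch
  c3: data parity 1, sent cp 1 → ok
  c4: data parity 0, sent cp 0 → ok
Exactly one row (r0) and one column (c2) fail → the flipped bit is at their intersection.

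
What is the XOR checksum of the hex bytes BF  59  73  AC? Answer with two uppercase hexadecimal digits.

XOR the bytes together:
  start with 0xBF
  0xBF ⊕ 0x59 = 0xE6
  0xE6 ⊕ 0x73 = 0x95
  0x95 ⊕ 0xAC = 0x39

39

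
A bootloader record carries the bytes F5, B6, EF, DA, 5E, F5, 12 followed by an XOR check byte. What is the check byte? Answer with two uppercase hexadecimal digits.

CF

XOR the bytes together:
  start with 0xF5
  0xF5 ⊕ 0xB6 = 0x43
  0x43 ⊕ 0xEF = 0xAC
  0xAC ⊕ 0xDA = 0x76
  0x76 ⊕ 0x5E = 0x28
  0x28 ⊕ 0xF5 = 0xDD
  0xDD ⊕ 0x12 = 0xCF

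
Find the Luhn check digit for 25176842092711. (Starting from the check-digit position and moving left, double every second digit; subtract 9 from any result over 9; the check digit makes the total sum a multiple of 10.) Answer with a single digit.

Partial digits right→left: 1 1 7 2 9 0 2 4 8 6 7 1 5 2
Double every second digit counting from the check-digit position (so the 1st, 3rd, 5th, ... of the partial from the right).
  doubled (with −9 where >9): 2 5 9 4 7 5 1 → sum 33
  kept as-is: 1 2 0 4 6 1 2 → sum 16
Total = 33 + 16 = 49.
Check digit = (10 − (49 mod 10)) mod 10 = 1.

1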